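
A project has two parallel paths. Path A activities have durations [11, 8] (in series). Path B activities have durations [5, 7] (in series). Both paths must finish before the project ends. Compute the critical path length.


Path A total = 11 + 8 = 19
Path B total = 5 + 7 = 12
Critical path = longest path = max(19, 12) = 19

19


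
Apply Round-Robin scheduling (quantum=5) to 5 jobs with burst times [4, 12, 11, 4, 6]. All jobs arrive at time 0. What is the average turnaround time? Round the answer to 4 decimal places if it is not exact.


Time quantum = 5
Execution trace:
  J1 runs 4 units, time = 4
  J2 runs 5 units, time = 9
  J3 runs 5 units, time = 14
  J4 runs 4 units, time = 18
  J5 runs 5 units, time = 23
  J2 runs 5 units, time = 28
  J3 runs 5 units, time = 33
  J5 runs 1 units, time = 34
  J2 runs 2 units, time = 36
  J3 runs 1 units, time = 37
Finish times: [4, 36, 37, 18, 34]
Average turnaround = 129/5 = 25.8

25.8


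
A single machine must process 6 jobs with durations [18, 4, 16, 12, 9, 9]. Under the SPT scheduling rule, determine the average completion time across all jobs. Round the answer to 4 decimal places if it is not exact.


Sort jobs by processing time (SPT order): [4, 9, 9, 12, 16, 18]
Compute completion times sequentially:
  Job 1: processing = 4, completes at 4
  Job 2: processing = 9, completes at 13
  Job 3: processing = 9, completes at 22
  Job 4: processing = 12, completes at 34
  Job 5: processing = 16, completes at 50
  Job 6: processing = 18, completes at 68
Sum of completion times = 191
Average completion time = 191/6 = 31.8333

31.8333


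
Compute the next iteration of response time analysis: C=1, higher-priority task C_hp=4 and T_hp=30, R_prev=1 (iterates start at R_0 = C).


R_next = C + ceil(R_prev / T_hp) * C_hp
ceil(1 / 30) = ceil(0.0333) = 1
Interference = 1 * 4 = 4
R_next = 1 + 4 = 5

5


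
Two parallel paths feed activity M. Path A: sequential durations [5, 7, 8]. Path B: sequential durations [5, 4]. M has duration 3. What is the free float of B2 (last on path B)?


ES(B2) = sum of predecessors on chain B = 5
EF(B2) = ES + duration = 5 + 4 = 9
Successor of B2 is M. ES(M) = max(sum(A), sum(B)) = max(20, 9) = 20
Free float = ES(successor) - EF(current) = 20 - 9 = 11

11


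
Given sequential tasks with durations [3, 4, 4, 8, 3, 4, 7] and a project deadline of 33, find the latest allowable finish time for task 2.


LF(activity 2) = deadline - sum of successor durations
Successors: activities 3 through 7 with durations [4, 8, 3, 4, 7]
Sum of successor durations = 26
LF = 33 - 26 = 7

7


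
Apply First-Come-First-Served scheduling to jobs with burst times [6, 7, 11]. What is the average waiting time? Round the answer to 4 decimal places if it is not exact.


FCFS order (as given): [6, 7, 11]
Waiting times:
  Job 1: wait = 0
  Job 2: wait = 6
  Job 3: wait = 13
Sum of waiting times = 19
Average waiting time = 19/3 = 6.3333

6.3333


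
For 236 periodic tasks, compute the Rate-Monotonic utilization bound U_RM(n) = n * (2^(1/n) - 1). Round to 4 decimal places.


Compute 2^(1/236) = 1.0029413817
Subtract 1: 1.0029413817 - 1 = 0.0029413817
Multiply by n: 236 * 0.0029413817 = 0.6941660812
Round to 4 dp: 0.6942

0.6942


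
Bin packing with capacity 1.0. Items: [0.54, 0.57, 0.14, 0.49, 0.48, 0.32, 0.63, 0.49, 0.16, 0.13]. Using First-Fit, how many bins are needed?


Place items sequentially using First-Fit:
  Item 0.54 -> new Bin 1
  Item 0.57 -> new Bin 2
  Item 0.14 -> Bin 1 (now 0.68)
  Item 0.49 -> new Bin 3
  Item 0.48 -> Bin 3 (now 0.97)
  Item 0.32 -> Bin 1 (now 1.0)
  Item 0.63 -> new Bin 4
  Item 0.49 -> new Bin 5
  Item 0.16 -> Bin 2 (now 0.73)
  Item 0.13 -> Bin 2 (now 0.86)
Total bins used = 5

5


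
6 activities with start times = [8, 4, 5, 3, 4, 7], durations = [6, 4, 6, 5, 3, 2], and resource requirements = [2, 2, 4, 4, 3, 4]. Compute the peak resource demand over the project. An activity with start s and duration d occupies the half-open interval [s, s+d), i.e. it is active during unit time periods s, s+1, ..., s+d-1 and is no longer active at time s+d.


Each activity i is active on [start_i, start_i + duration_i).
Compute total resource usage per time slot:
  t=0: active resources = [], total = 0
  t=1: active resources = [], total = 0
  t=2: active resources = [], total = 0
  t=3: active resources = [4], total = 4
  t=4: active resources = [2, 4, 3], total = 9
  t=5: active resources = [2, 4, 4, 3], total = 13
  t=6: active resources = [2, 4, 4, 3], total = 13
  t=7: active resources = [2, 4, 4, 4], total = 14
  t=8: active resources = [2, 4, 4], total = 10
  t=9: active resources = [2, 4], total = 6
  t=10: active resources = [2, 4], total = 6
  t=11: active resources = [2], total = 2
  t=12: active resources = [2], total = 2
  t=13: active resources = [2], total = 2
Peak resource demand = 14

14


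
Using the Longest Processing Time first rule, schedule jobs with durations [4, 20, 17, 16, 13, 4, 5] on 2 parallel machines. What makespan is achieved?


Sort jobs in decreasing order (LPT): [20, 17, 16, 13, 5, 4, 4]
Assign each job to the least loaded machine:
  Machine 1: jobs [20, 13, 5], load = 38
  Machine 2: jobs [17, 16, 4, 4], load = 41
Makespan = max load = 41

41


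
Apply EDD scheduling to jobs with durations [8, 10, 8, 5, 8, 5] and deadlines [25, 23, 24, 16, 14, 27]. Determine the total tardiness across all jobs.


Sort by due date (EDD order): [(8, 14), (5, 16), (10, 23), (8, 24), (8, 25), (5, 27)]
Compute completion times and tardiness:
  Job 1: p=8, d=14, C=8, tardiness=max(0,8-14)=0
  Job 2: p=5, d=16, C=13, tardiness=max(0,13-16)=0
  Job 3: p=10, d=23, C=23, tardiness=max(0,23-23)=0
  Job 4: p=8, d=24, C=31, tardiness=max(0,31-24)=7
  Job 5: p=8, d=25, C=39, tardiness=max(0,39-25)=14
  Job 6: p=5, d=27, C=44, tardiness=max(0,44-27)=17
Total tardiness = 38

38


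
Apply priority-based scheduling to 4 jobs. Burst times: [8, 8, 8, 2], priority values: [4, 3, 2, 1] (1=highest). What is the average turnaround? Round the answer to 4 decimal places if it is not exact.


Sort by priority (ascending = highest first):
Order: [(1, 2), (2, 8), (3, 8), (4, 8)]
Completion times:
  Priority 1, burst=2, C=2
  Priority 2, burst=8, C=10
  Priority 3, burst=8, C=18
  Priority 4, burst=8, C=26
Average turnaround = 56/4 = 14.0

14.0


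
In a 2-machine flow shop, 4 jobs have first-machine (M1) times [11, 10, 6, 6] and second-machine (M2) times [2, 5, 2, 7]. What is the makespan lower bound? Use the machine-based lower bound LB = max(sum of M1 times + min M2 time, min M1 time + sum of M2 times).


LB1 = sum(M1 times) + min(M2 times) = 33 + 2 = 35
LB2 = min(M1 times) + sum(M2 times) = 6 + 16 = 22
Lower bound = max(LB1, LB2) = max(35, 22) = 35

35


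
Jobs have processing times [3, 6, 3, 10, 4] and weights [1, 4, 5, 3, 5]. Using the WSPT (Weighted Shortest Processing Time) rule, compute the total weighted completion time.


Compute p/w ratios and sort ascending (WSPT): [(3, 5), (4, 5), (6, 4), (3, 1), (10, 3)]
Compute weighted completion times:
  Job (p=3,w=5): C=3, w*C=5*3=15
  Job (p=4,w=5): C=7, w*C=5*7=35
  Job (p=6,w=4): C=13, w*C=4*13=52
  Job (p=3,w=1): C=16, w*C=1*16=16
  Job (p=10,w=3): C=26, w*C=3*26=78
Total weighted completion time = 196

196


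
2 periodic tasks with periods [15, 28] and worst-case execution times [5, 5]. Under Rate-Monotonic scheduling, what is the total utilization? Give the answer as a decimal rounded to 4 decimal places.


Compute individual utilizations (exact fractions):
  Task 1: C/T = 5/15 = 1/3 (approx. 0.3333)
  Task 2: C/T = 5/28 (approx. 0.1786)
Total utilization U = 1/3 + 5/28 = 43/84
Rounded to 4 decimal places: U = 0.5119
RM (Liu & Layland) bound for 2 tasks = 0.828427; compare with U = 43/84 (approx. 0.511905)
U <= bound, so schedulable by RM sufficient condition.

0.5119


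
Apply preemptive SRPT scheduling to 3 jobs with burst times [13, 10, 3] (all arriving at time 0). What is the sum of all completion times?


Since all jobs arrive at t=0, SRPT equals SPT ordering.
SPT order: [3, 10, 13]
Completion times:
  Job 1: p=3, C=3
  Job 2: p=10, C=13
  Job 3: p=13, C=26
Total completion time = 3 + 13 + 26 = 42

42


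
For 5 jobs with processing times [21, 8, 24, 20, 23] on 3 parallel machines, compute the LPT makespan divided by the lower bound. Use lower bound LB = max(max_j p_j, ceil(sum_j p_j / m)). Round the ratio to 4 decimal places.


LPT order: [24, 23, 21, 20, 8]
Machine loads after assignment: [24, 31, 41]
LPT makespan = 41
Lower bound = max(max_job, ceil(total/3)) = max(24, 32) = 32
Ratio = 41 / 32 = 1.2813

1.2813


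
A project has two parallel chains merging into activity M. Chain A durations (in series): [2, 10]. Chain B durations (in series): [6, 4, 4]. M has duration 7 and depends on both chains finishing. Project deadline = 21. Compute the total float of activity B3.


Forward pass: ES(B3) = sum of predecessors on chain B = 10
EF = ES + duration = 10 + 4 = 14
Backward pass: LF(M) = deadline = 21; LS(M) = 21 - 7 = 14
LF(B3) = LS(M) - sum(successors on chain B) = 14 - 0 = 14
LS = LF - duration = 14 - 4 = 10
Total float = LS - ES = 10 - 10 = 0

0


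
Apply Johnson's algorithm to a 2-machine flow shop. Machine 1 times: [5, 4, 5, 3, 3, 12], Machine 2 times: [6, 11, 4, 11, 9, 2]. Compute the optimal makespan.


Apply Johnson's rule:
  Group 1 (a <= b): [(4, 3, 11), (5, 3, 9), (2, 4, 11), (1, 5, 6)]
  Group 2 (a > b): [(3, 5, 4), (6, 12, 2)]
Optimal job order: [4, 5, 2, 1, 3, 6]
Schedule:
  Job 4: M1 done at 3, M2 done at 14
  Job 5: M1 done at 6, M2 done at 23
  Job 2: M1 done at 10, M2 done at 34
  Job 1: M1 done at 15, M2 done at 40
  Job 3: M1 done at 20, M2 done at 44
  Job 6: M1 done at 32, M2 done at 46
Makespan = 46

46


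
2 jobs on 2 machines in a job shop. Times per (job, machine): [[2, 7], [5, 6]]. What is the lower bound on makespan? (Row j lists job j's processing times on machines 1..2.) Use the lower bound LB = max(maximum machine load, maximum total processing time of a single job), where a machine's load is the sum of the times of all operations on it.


Machine loads:
  Machine 1: 2 + 5 = 7
  Machine 2: 7 + 6 = 13
Max machine load = 13
Job totals:
  Job 1: 9
  Job 2: 11
Max job total = 11
Lower bound = max(13, 11) = 13

13


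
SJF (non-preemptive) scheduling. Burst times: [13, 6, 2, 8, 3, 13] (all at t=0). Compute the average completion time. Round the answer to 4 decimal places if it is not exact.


SJF order (ascending): [2, 3, 6, 8, 13, 13]
Completion times:
  Job 1: burst=2, C=2
  Job 2: burst=3, C=5
  Job 3: burst=6, C=11
  Job 4: burst=8, C=19
  Job 5: burst=13, C=32
  Job 6: burst=13, C=45
Average completion = 114/6 = 19.0

19.0


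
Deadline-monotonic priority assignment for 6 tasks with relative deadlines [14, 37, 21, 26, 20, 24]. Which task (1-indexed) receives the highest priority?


Sort tasks by relative deadline (ascending):
  Task 1: deadline = 14
  Task 5: deadline = 20
  Task 3: deadline = 21
  Task 6: deadline = 24
  Task 4: deadline = 26
  Task 2: deadline = 37
Priority order (highest first): [1, 5, 3, 6, 4, 2]
Highest priority task = 1

1


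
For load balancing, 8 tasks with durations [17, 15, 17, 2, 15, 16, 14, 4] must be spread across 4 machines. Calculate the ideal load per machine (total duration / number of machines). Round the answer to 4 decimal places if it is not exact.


Total processing time = 17 + 15 + 17 + 2 + 15 + 16 + 14 + 4 = 100
Number of machines = 4
Ideal balanced load = 100 / 4 = 25.0

25.0


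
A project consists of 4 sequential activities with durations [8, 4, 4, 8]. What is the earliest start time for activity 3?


Activity 3 starts after activities 1 through 2 complete.
Predecessor durations: [8, 4]
ES = 8 + 4 = 12

12


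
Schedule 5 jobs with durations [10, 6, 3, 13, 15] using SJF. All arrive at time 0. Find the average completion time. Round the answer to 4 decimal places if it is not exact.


SJF order (ascending): [3, 6, 10, 13, 15]
Completion times:
  Job 1: burst=3, C=3
  Job 2: burst=6, C=9
  Job 3: burst=10, C=19
  Job 4: burst=13, C=32
  Job 5: burst=15, C=47
Average completion = 110/5 = 22.0

22.0


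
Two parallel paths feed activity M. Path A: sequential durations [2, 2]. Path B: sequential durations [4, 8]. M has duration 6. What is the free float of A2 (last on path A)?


ES(A2) = sum of predecessors on chain A = 2
EF(A2) = ES + duration = 2 + 2 = 4
Successor of A2 is M. ES(M) = max(sum(A), sum(B)) = max(4, 12) = 12
Free float = ES(successor) - EF(current) = 12 - 4 = 8

8


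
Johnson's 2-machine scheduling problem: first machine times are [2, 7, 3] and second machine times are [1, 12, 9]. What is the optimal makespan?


Apply Johnson's rule:
  Group 1 (a <= b): [(3, 3, 9), (2, 7, 12)]
  Group 2 (a > b): [(1, 2, 1)]
Optimal job order: [3, 2, 1]
Schedule:
  Job 3: M1 done at 3, M2 done at 12
  Job 2: M1 done at 10, M2 done at 24
  Job 1: M1 done at 12, M2 done at 25
Makespan = 25

25


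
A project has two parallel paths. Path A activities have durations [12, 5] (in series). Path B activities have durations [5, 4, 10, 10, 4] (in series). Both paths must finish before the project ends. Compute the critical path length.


Path A total = 12 + 5 = 17
Path B total = 5 + 4 + 10 + 10 + 4 = 33
Critical path = longest path = max(17, 33) = 33

33


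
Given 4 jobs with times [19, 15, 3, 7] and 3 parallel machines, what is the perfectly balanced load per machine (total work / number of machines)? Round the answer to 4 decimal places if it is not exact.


Total processing time = 19 + 15 + 3 + 7 = 44
Number of machines = 3
Ideal balanced load = 44 / 3 = 14.6667

14.6667


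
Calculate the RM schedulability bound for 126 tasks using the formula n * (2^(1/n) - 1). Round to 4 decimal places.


Compute 2^(1/126) = 1.0055163273
Subtract 1: 1.0055163273 - 1 = 0.0055163273
Multiply by n: 126 * 0.0055163273 = 0.6950572398
Round to 4 dp: 0.6951

0.6951


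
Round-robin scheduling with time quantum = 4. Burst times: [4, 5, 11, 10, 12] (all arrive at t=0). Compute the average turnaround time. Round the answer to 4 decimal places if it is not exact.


Time quantum = 4
Execution trace:
  J1 runs 4 units, time = 4
  J2 runs 4 units, time = 8
  J3 runs 4 units, time = 12
  J4 runs 4 units, time = 16
  J5 runs 4 units, time = 20
  J2 runs 1 units, time = 21
  J3 runs 4 units, time = 25
  J4 runs 4 units, time = 29
  J5 runs 4 units, time = 33
  J3 runs 3 units, time = 36
  J4 runs 2 units, time = 38
  J5 runs 4 units, time = 42
Finish times: [4, 21, 36, 38, 42]
Average turnaround = 141/5 = 28.2

28.2


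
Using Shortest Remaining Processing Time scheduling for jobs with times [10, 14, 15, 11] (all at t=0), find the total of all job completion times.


Since all jobs arrive at t=0, SRPT equals SPT ordering.
SPT order: [10, 11, 14, 15]
Completion times:
  Job 1: p=10, C=10
  Job 2: p=11, C=21
  Job 3: p=14, C=35
  Job 4: p=15, C=50
Total completion time = 10 + 21 + 35 + 50 = 116

116


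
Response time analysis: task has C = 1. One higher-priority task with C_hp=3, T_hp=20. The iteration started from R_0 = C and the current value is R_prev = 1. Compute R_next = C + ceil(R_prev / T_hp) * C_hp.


R_next = C + ceil(R_prev / T_hp) * C_hp
ceil(1 / 20) = ceil(0.05) = 1
Interference = 1 * 3 = 3
R_next = 1 + 3 = 4

4


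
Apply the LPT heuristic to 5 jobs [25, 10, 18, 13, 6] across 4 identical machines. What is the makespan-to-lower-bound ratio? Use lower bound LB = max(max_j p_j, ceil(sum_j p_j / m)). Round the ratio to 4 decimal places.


LPT order: [25, 18, 13, 10, 6]
Machine loads after assignment: [25, 18, 13, 16]
LPT makespan = 25
Lower bound = max(max_job, ceil(total/4)) = max(25, 18) = 25
Ratio = 25 / 25 = 1.0

1.0


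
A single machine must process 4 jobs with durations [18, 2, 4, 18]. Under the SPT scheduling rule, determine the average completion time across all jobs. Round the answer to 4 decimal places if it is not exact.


Sort jobs by processing time (SPT order): [2, 4, 18, 18]
Compute completion times sequentially:
  Job 1: processing = 2, completes at 2
  Job 2: processing = 4, completes at 6
  Job 3: processing = 18, completes at 24
  Job 4: processing = 18, completes at 42
Sum of completion times = 74
Average completion time = 74/4 = 18.5

18.5


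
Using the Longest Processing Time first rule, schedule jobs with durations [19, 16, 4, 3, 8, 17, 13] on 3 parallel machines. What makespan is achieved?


Sort jobs in decreasing order (LPT): [19, 17, 16, 13, 8, 4, 3]
Assign each job to the least loaded machine:
  Machine 1: jobs [19, 4, 3], load = 26
  Machine 2: jobs [17, 8], load = 25
  Machine 3: jobs [16, 13], load = 29
Makespan = max load = 29

29


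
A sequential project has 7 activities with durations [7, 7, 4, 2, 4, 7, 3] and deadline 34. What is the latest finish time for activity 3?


LF(activity 3) = deadline - sum of successor durations
Successors: activities 4 through 7 with durations [2, 4, 7, 3]
Sum of successor durations = 16
LF = 34 - 16 = 18

18


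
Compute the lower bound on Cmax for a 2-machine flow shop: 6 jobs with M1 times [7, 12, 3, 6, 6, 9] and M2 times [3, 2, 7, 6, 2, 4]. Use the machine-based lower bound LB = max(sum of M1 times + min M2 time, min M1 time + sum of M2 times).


LB1 = sum(M1 times) + min(M2 times) = 43 + 2 = 45
LB2 = min(M1 times) + sum(M2 times) = 3 + 24 = 27
Lower bound = max(LB1, LB2) = max(45, 27) = 45

45


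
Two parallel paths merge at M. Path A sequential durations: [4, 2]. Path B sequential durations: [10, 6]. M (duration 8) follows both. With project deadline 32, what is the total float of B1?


Forward pass: ES(B1) = sum of predecessors on chain B = 0
EF = ES + duration = 0 + 10 = 10
Backward pass: LF(M) = deadline = 32; LS(M) = 32 - 8 = 24
LF(B1) = LS(M) - sum(successors on chain B) = 24 - 6 = 18
LS = LF - duration = 18 - 10 = 8
Total float = LS - ES = 8 - 0 = 8

8


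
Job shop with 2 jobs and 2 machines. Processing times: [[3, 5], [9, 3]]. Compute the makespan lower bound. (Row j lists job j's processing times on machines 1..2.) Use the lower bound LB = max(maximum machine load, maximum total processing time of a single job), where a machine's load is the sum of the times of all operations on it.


Machine loads:
  Machine 1: 3 + 9 = 12
  Machine 2: 5 + 3 = 8
Max machine load = 12
Job totals:
  Job 1: 8
  Job 2: 12
Max job total = 12
Lower bound = max(12, 12) = 12

12


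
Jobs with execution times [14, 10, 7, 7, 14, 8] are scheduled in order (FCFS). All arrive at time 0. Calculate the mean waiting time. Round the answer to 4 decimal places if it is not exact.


FCFS order (as given): [14, 10, 7, 7, 14, 8]
Waiting times:
  Job 1: wait = 0
  Job 2: wait = 14
  Job 3: wait = 24
  Job 4: wait = 31
  Job 5: wait = 38
  Job 6: wait = 52
Sum of waiting times = 159
Average waiting time = 159/6 = 26.5

26.5


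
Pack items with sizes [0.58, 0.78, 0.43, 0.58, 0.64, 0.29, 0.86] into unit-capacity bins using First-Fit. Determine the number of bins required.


Place items sequentially using First-Fit:
  Item 0.58 -> new Bin 1
  Item 0.78 -> new Bin 2
  Item 0.43 -> new Bin 3
  Item 0.58 -> new Bin 4
  Item 0.64 -> new Bin 5
  Item 0.29 -> Bin 1 (now 0.87)
  Item 0.86 -> new Bin 6
Total bins used = 6

6


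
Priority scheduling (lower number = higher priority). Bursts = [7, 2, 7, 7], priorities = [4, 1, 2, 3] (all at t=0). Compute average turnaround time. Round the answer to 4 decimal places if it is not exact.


Sort by priority (ascending = highest first):
Order: [(1, 2), (2, 7), (3, 7), (4, 7)]
Completion times:
  Priority 1, burst=2, C=2
  Priority 2, burst=7, C=9
  Priority 3, burst=7, C=16
  Priority 4, burst=7, C=23
Average turnaround = 50/4 = 12.5

12.5


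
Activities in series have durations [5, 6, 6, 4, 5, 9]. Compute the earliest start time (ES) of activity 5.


Activity 5 starts after activities 1 through 4 complete.
Predecessor durations: [5, 6, 6, 4]
ES = 5 + 6 + 6 + 4 = 21

21


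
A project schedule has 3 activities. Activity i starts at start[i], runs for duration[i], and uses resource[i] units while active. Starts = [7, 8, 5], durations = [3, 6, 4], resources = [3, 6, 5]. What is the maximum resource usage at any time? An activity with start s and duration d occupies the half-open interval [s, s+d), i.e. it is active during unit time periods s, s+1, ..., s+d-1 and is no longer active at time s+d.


Each activity i is active on [start_i, start_i + duration_i).
Compute total resource usage per time slot:
  t=0: active resources = [], total = 0
  t=1: active resources = [], total = 0
  t=2: active resources = [], total = 0
  t=3: active resources = [], total = 0
  t=4: active resources = [], total = 0
  t=5: active resources = [5], total = 5
  t=6: active resources = [5], total = 5
  t=7: active resources = [3, 5], total = 8
  t=8: active resources = [3, 6, 5], total = 14
  t=9: active resources = [3, 6], total = 9
  t=10: active resources = [6], total = 6
  t=11: active resources = [6], total = 6
  t=12: active resources = [6], total = 6
  t=13: active resources = [6], total = 6
Peak resource demand = 14

14


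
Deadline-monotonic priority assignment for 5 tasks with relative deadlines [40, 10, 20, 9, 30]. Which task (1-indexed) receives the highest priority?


Sort tasks by relative deadline (ascending):
  Task 4: deadline = 9
  Task 2: deadline = 10
  Task 3: deadline = 20
  Task 5: deadline = 30
  Task 1: deadline = 40
Priority order (highest first): [4, 2, 3, 5, 1]
Highest priority task = 4

4


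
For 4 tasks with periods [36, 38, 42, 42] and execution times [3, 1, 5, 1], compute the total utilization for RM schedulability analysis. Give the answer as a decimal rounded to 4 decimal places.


Compute individual utilizations (exact fractions):
  Task 1: C/T = 3/36 = 1/12 (approx. 0.0833)
  Task 2: C/T = 1/38 (approx. 0.0263)
  Task 3: C/T = 5/42 (approx. 0.119)
  Task 4: C/T = 1/42 (approx. 0.0238)
Total utilization U = 1/12 + 1/38 + 5/42 + 1/42 = 403/1596
Rounded to 4 decimal places: U = 0.2525
RM (Liu & Layland) bound for 4 tasks = 0.756828; compare with U = 403/1596 (approx. 0.252506)
U <= bound, so schedulable by RM sufficient condition.

0.2525


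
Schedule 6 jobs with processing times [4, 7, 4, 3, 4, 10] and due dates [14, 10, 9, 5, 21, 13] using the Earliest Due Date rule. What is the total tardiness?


Sort by due date (EDD order): [(3, 5), (4, 9), (7, 10), (10, 13), (4, 14), (4, 21)]
Compute completion times and tardiness:
  Job 1: p=3, d=5, C=3, tardiness=max(0,3-5)=0
  Job 2: p=4, d=9, C=7, tardiness=max(0,7-9)=0
  Job 3: p=7, d=10, C=14, tardiness=max(0,14-10)=4
  Job 4: p=10, d=13, C=24, tardiness=max(0,24-13)=11
  Job 5: p=4, d=14, C=28, tardiness=max(0,28-14)=14
  Job 6: p=4, d=21, C=32, tardiness=max(0,32-21)=11
Total tardiness = 40

40


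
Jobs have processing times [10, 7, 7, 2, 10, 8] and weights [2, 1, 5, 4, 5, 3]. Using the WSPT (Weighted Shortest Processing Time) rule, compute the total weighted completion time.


Compute p/w ratios and sort ascending (WSPT): [(2, 4), (7, 5), (10, 5), (8, 3), (10, 2), (7, 1)]
Compute weighted completion times:
  Job (p=2,w=4): C=2, w*C=4*2=8
  Job (p=7,w=5): C=9, w*C=5*9=45
  Job (p=10,w=5): C=19, w*C=5*19=95
  Job (p=8,w=3): C=27, w*C=3*27=81
  Job (p=10,w=2): C=37, w*C=2*37=74
  Job (p=7,w=1): C=44, w*C=1*44=44
Total weighted completion time = 347

347


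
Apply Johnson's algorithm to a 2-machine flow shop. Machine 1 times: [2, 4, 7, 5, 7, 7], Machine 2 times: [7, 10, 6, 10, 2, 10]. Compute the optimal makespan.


Apply Johnson's rule:
  Group 1 (a <= b): [(1, 2, 7), (2, 4, 10), (4, 5, 10), (6, 7, 10)]
  Group 2 (a > b): [(3, 7, 6), (5, 7, 2)]
Optimal job order: [1, 2, 4, 6, 3, 5]
Schedule:
  Job 1: M1 done at 2, M2 done at 9
  Job 2: M1 done at 6, M2 done at 19
  Job 4: M1 done at 11, M2 done at 29
  Job 6: M1 done at 18, M2 done at 39
  Job 3: M1 done at 25, M2 done at 45
  Job 5: M1 done at 32, M2 done at 47
Makespan = 47

47


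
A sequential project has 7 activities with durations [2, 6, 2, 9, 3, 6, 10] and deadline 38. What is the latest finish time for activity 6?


LF(activity 6) = deadline - sum of successor durations
Successors: activities 7 through 7 with durations [10]
Sum of successor durations = 10
LF = 38 - 10 = 28

28


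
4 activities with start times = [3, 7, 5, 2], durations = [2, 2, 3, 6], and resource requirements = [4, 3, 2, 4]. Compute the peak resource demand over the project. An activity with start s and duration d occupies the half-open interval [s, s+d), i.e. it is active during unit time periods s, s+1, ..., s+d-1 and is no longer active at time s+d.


Each activity i is active on [start_i, start_i + duration_i).
Compute total resource usage per time slot:
  t=0: active resources = [], total = 0
  t=1: active resources = [], total = 0
  t=2: active resources = [4], total = 4
  t=3: active resources = [4, 4], total = 8
  t=4: active resources = [4, 4], total = 8
  t=5: active resources = [2, 4], total = 6
  t=6: active resources = [2, 4], total = 6
  t=7: active resources = [3, 2, 4], total = 9
  t=8: active resources = [3], total = 3
Peak resource demand = 9

9


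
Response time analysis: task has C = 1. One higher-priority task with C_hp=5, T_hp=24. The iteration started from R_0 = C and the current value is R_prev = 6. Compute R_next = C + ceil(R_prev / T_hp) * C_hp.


R_next = C + ceil(R_prev / T_hp) * C_hp
ceil(6 / 24) = ceil(0.25) = 1
Interference = 1 * 5 = 5
R_next = 1 + 5 = 6
R_next = R_prev, so the iteration has converged (response time = 6).

6


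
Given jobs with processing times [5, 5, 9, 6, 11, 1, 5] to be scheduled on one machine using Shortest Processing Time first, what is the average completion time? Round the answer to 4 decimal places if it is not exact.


Sort jobs by processing time (SPT order): [1, 5, 5, 5, 6, 9, 11]
Compute completion times sequentially:
  Job 1: processing = 1, completes at 1
  Job 2: processing = 5, completes at 6
  Job 3: processing = 5, completes at 11
  Job 4: processing = 5, completes at 16
  Job 5: processing = 6, completes at 22
  Job 6: processing = 9, completes at 31
  Job 7: processing = 11, completes at 42
Sum of completion times = 129
Average completion time = 129/7 = 18.4286

18.4286


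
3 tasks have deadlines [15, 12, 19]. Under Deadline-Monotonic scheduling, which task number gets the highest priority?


Sort tasks by relative deadline (ascending):
  Task 2: deadline = 12
  Task 1: deadline = 15
  Task 3: deadline = 19
Priority order (highest first): [2, 1, 3]
Highest priority task = 2

2


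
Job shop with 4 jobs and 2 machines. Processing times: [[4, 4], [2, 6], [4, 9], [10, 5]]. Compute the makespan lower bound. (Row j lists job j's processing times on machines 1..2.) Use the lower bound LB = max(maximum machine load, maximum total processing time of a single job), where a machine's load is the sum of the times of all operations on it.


Machine loads:
  Machine 1: 4 + 2 + 4 + 10 = 20
  Machine 2: 4 + 6 + 9 + 5 = 24
Max machine load = 24
Job totals:
  Job 1: 8
  Job 2: 8
  Job 3: 13
  Job 4: 15
Max job total = 15
Lower bound = max(24, 15) = 24

24


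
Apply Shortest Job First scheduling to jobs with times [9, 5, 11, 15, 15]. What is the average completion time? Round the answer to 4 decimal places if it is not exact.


SJF order (ascending): [5, 9, 11, 15, 15]
Completion times:
  Job 1: burst=5, C=5
  Job 2: burst=9, C=14
  Job 3: burst=11, C=25
  Job 4: burst=15, C=40
  Job 5: burst=15, C=55
Average completion = 139/5 = 27.8

27.8


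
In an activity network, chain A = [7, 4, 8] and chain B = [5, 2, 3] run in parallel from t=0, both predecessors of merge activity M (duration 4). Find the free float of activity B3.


ES(B3) = sum of predecessors on chain B = 7
EF(B3) = ES + duration = 7 + 3 = 10
Successor of B3 is M. ES(M) = max(sum(A), sum(B)) = max(19, 10) = 19
Free float = ES(successor) - EF(current) = 19 - 10 = 9

9


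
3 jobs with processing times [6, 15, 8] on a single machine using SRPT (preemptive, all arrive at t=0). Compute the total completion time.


Since all jobs arrive at t=0, SRPT equals SPT ordering.
SPT order: [6, 8, 15]
Completion times:
  Job 1: p=6, C=6
  Job 2: p=8, C=14
  Job 3: p=15, C=29
Total completion time = 6 + 14 + 29 = 49

49


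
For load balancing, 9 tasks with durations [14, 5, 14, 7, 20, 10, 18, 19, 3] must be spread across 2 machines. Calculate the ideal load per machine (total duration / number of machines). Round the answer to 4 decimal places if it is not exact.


Total processing time = 14 + 5 + 14 + 7 + 20 + 10 + 18 + 19 + 3 = 110
Number of machines = 2
Ideal balanced load = 110 / 2 = 55.0

55.0


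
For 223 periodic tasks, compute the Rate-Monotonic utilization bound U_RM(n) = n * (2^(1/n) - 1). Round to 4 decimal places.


Compute 2^(1/223) = 1.0031131190
Subtract 1: 1.0031131190 - 1 = 0.0031131190
Multiply by n: 223 * 0.0031131190 = 0.6942255370
Round to 4 dp: 0.6942

0.6942


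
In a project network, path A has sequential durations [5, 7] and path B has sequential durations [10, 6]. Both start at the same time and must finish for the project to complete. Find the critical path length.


Path A total = 5 + 7 = 12
Path B total = 10 + 6 = 16
Critical path = longest path = max(12, 16) = 16

16


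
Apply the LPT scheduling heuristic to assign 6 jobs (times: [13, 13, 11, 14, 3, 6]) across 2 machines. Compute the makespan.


Sort jobs in decreasing order (LPT): [14, 13, 13, 11, 6, 3]
Assign each job to the least loaded machine:
  Machine 1: jobs [14, 11, 6], load = 31
  Machine 2: jobs [13, 13, 3], load = 29
Makespan = max load = 31

31


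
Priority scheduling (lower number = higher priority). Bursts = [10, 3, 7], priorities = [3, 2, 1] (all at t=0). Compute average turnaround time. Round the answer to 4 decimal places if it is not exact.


Sort by priority (ascending = highest first):
Order: [(1, 7), (2, 3), (3, 10)]
Completion times:
  Priority 1, burst=7, C=7
  Priority 2, burst=3, C=10
  Priority 3, burst=10, C=20
Average turnaround = 37/3 = 12.3333

12.3333


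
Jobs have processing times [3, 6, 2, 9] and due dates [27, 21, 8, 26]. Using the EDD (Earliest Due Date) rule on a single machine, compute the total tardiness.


Sort by due date (EDD order): [(2, 8), (6, 21), (9, 26), (3, 27)]
Compute completion times and tardiness:
  Job 1: p=2, d=8, C=2, tardiness=max(0,2-8)=0
  Job 2: p=6, d=21, C=8, tardiness=max(0,8-21)=0
  Job 3: p=9, d=26, C=17, tardiness=max(0,17-26)=0
  Job 4: p=3, d=27, C=20, tardiness=max(0,20-27)=0
Total tardiness = 0

0


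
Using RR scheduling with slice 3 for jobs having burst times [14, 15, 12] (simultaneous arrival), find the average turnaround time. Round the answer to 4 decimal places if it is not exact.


Time quantum = 3
Execution trace:
  J1 runs 3 units, time = 3
  J2 runs 3 units, time = 6
  J3 runs 3 units, time = 9
  J1 runs 3 units, time = 12
  J2 runs 3 units, time = 15
  J3 runs 3 units, time = 18
  J1 runs 3 units, time = 21
  J2 runs 3 units, time = 24
  J3 runs 3 units, time = 27
  J1 runs 3 units, time = 30
  J2 runs 3 units, time = 33
  J3 runs 3 units, time = 36
  J1 runs 2 units, time = 38
  J2 runs 3 units, time = 41
Finish times: [38, 41, 36]
Average turnaround = 115/3 = 38.3333

38.3333


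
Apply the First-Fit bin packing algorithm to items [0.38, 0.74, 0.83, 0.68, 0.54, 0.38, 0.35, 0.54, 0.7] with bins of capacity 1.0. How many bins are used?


Place items sequentially using First-Fit:
  Item 0.38 -> new Bin 1
  Item 0.74 -> new Bin 2
  Item 0.83 -> new Bin 3
  Item 0.68 -> new Bin 4
  Item 0.54 -> Bin 1 (now 0.92)
  Item 0.38 -> new Bin 5
  Item 0.35 -> Bin 5 (now 0.73)
  Item 0.54 -> new Bin 6
  Item 0.7 -> new Bin 7
Total bins used = 7

7


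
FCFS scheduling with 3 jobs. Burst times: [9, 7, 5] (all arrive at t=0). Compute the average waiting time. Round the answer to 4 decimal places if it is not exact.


FCFS order (as given): [9, 7, 5]
Waiting times:
  Job 1: wait = 0
  Job 2: wait = 9
  Job 3: wait = 16
Sum of waiting times = 25
Average waiting time = 25/3 = 8.3333

8.3333


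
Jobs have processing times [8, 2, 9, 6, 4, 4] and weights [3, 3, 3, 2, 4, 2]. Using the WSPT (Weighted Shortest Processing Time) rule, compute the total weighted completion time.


Compute p/w ratios and sort ascending (WSPT): [(2, 3), (4, 4), (4, 2), (8, 3), (9, 3), (6, 2)]
Compute weighted completion times:
  Job (p=2,w=3): C=2, w*C=3*2=6
  Job (p=4,w=4): C=6, w*C=4*6=24
  Job (p=4,w=2): C=10, w*C=2*10=20
  Job (p=8,w=3): C=18, w*C=3*18=54
  Job (p=9,w=3): C=27, w*C=3*27=81
  Job (p=6,w=2): C=33, w*C=2*33=66
Total weighted completion time = 251

251


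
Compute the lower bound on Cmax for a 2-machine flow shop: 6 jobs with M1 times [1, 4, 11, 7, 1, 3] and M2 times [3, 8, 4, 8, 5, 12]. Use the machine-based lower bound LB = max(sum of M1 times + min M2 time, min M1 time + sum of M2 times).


LB1 = sum(M1 times) + min(M2 times) = 27 + 3 = 30
LB2 = min(M1 times) + sum(M2 times) = 1 + 40 = 41
Lower bound = max(LB1, LB2) = max(30, 41) = 41

41


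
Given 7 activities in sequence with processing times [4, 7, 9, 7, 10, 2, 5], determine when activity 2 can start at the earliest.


Activity 2 starts after activities 1 through 1 complete.
Predecessor durations: [4]
ES = 4 = 4

4


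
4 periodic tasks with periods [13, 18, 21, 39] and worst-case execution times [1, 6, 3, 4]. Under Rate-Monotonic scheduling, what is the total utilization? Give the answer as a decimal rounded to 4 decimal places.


Compute individual utilizations (exact fractions):
  Task 1: C/T = 1/13 (approx. 0.0769)
  Task 2: C/T = 6/18 = 1/3 (approx. 0.3333)
  Task 3: C/T = 3/21 = 1/7 (approx. 0.1429)
  Task 4: C/T = 4/39 (approx. 0.1026)
Total utilization U = 1/13 + 1/3 + 1/7 + 4/39 = 179/273
Rounded to 4 decimal places: U = 0.6557
RM (Liu & Layland) bound for 4 tasks = 0.756828; compare with U = 179/273 (approx. 0.655678)
U <= bound, so schedulable by RM sufficient condition.

0.6557


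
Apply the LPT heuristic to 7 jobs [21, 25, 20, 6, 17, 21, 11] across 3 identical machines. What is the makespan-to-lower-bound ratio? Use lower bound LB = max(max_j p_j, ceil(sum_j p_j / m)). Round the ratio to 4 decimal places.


LPT order: [25, 21, 21, 20, 17, 11, 6]
Machine loads after assignment: [42, 41, 38]
LPT makespan = 42
Lower bound = max(max_job, ceil(total/3)) = max(25, 41) = 41
Ratio = 42 / 41 = 1.0244

1.0244


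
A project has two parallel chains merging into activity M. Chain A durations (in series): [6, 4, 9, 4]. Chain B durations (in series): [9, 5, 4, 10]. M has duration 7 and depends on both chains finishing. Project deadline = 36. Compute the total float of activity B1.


Forward pass: ES(B1) = sum of predecessors on chain B = 0
EF = ES + duration = 0 + 9 = 9
Backward pass: LF(M) = deadline = 36; LS(M) = 36 - 7 = 29
LF(B1) = LS(M) - sum(successors on chain B) = 29 - 19 = 10
LS = LF - duration = 10 - 9 = 1
Total float = LS - ES = 1 - 0 = 1

1


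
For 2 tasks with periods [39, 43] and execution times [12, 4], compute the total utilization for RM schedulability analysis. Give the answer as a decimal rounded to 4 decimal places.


Compute individual utilizations (exact fractions):
  Task 1: C/T = 12/39 = 4/13 (approx. 0.3077)
  Task 2: C/T = 4/43 (approx. 0.093)
Total utilization U = 4/13 + 4/43 = 224/559
Rounded to 4 decimal places: U = 0.4007
RM (Liu & Layland) bound for 2 tasks = 0.828427; compare with U = 224/559 (approx. 0.400716)
U <= bound, so schedulable by RM sufficient condition.

0.4007


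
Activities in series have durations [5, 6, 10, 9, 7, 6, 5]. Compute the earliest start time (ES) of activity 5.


Activity 5 starts after activities 1 through 4 complete.
Predecessor durations: [5, 6, 10, 9]
ES = 5 + 6 + 10 + 9 = 30

30


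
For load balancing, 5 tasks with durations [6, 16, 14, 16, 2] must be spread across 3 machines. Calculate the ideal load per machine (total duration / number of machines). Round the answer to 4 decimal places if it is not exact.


Total processing time = 6 + 16 + 14 + 16 + 2 = 54
Number of machines = 3
Ideal balanced load = 54 / 3 = 18.0

18.0


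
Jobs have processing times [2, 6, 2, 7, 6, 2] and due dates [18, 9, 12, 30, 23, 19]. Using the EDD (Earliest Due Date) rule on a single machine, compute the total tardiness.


Sort by due date (EDD order): [(6, 9), (2, 12), (2, 18), (2, 19), (6, 23), (7, 30)]
Compute completion times and tardiness:
  Job 1: p=6, d=9, C=6, tardiness=max(0,6-9)=0
  Job 2: p=2, d=12, C=8, tardiness=max(0,8-12)=0
  Job 3: p=2, d=18, C=10, tardiness=max(0,10-18)=0
  Job 4: p=2, d=19, C=12, tardiness=max(0,12-19)=0
  Job 5: p=6, d=23, C=18, tardiness=max(0,18-23)=0
  Job 6: p=7, d=30, C=25, tardiness=max(0,25-30)=0
Total tardiness = 0

0


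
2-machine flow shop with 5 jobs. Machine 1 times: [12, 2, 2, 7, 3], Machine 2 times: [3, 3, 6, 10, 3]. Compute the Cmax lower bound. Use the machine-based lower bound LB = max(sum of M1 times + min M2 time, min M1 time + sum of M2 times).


LB1 = sum(M1 times) + min(M2 times) = 26 + 3 = 29
LB2 = min(M1 times) + sum(M2 times) = 2 + 25 = 27
Lower bound = max(LB1, LB2) = max(29, 27) = 29

29


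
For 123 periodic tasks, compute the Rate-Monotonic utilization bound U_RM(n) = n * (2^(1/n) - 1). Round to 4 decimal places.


Compute 2^(1/123) = 1.0056512513
Subtract 1: 1.0056512513 - 1 = 0.0056512513
Multiply by n: 123 * 0.0056512513 = 0.6951039099
Round to 4 dp: 0.6951

0.6951


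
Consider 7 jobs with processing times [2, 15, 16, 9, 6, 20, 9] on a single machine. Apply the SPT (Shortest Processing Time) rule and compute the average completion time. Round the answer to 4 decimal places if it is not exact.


Sort jobs by processing time (SPT order): [2, 6, 9, 9, 15, 16, 20]
Compute completion times sequentially:
  Job 1: processing = 2, completes at 2
  Job 2: processing = 6, completes at 8
  Job 3: processing = 9, completes at 17
  Job 4: processing = 9, completes at 26
  Job 5: processing = 15, completes at 41
  Job 6: processing = 16, completes at 57
  Job 7: processing = 20, completes at 77
Sum of completion times = 228
Average completion time = 228/7 = 32.5714

32.5714


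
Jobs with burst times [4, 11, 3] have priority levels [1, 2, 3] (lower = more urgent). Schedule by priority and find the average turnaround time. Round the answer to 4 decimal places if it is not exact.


Sort by priority (ascending = highest first):
Order: [(1, 4), (2, 11), (3, 3)]
Completion times:
  Priority 1, burst=4, C=4
  Priority 2, burst=11, C=15
  Priority 3, burst=3, C=18
Average turnaround = 37/3 = 12.3333

12.3333


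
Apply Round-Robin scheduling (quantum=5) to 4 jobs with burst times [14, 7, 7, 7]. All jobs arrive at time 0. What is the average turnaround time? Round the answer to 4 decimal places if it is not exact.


Time quantum = 5
Execution trace:
  J1 runs 5 units, time = 5
  J2 runs 5 units, time = 10
  J3 runs 5 units, time = 15
  J4 runs 5 units, time = 20
  J1 runs 5 units, time = 25
  J2 runs 2 units, time = 27
  J3 runs 2 units, time = 29
  J4 runs 2 units, time = 31
  J1 runs 4 units, time = 35
Finish times: [35, 27, 29, 31]
Average turnaround = 122/4 = 30.5

30.5


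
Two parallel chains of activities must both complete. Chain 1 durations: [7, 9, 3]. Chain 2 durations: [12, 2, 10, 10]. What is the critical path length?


Path A total = 7 + 9 + 3 = 19
Path B total = 12 + 2 + 10 + 10 = 34
Critical path = longest path = max(19, 34) = 34

34


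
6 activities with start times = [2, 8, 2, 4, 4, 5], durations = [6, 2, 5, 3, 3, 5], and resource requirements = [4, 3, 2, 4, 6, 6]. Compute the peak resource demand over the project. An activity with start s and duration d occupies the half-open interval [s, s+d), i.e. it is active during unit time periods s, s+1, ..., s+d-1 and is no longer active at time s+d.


Each activity i is active on [start_i, start_i + duration_i).
Compute total resource usage per time slot:
  t=0: active resources = [], total = 0
  t=1: active resources = [], total = 0
  t=2: active resources = [4, 2], total = 6
  t=3: active resources = [4, 2], total = 6
  t=4: active resources = [4, 2, 4, 6], total = 16
  t=5: active resources = [4, 2, 4, 6, 6], total = 22
  t=6: active resources = [4, 2, 4, 6, 6], total = 22
  t=7: active resources = [4, 6], total = 10
  t=8: active resources = [3, 6], total = 9
  t=9: active resources = [3, 6], total = 9
Peak resource demand = 22

22
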